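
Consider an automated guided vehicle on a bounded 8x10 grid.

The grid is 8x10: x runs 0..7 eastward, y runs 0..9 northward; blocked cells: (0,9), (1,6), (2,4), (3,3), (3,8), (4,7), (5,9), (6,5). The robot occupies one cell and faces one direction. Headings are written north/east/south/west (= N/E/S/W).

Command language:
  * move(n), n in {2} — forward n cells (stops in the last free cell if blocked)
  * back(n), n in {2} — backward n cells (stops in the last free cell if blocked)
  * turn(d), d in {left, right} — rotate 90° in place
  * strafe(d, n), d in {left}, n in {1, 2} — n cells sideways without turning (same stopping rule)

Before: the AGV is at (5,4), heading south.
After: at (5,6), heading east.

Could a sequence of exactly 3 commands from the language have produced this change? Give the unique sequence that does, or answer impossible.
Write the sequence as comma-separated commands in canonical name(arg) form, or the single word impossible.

key: position moved to (5,6) AND the heading swung to E — translation plus rotation needed
begin: at (5,4), heading south
step 1 (turn(left)): at (5,4), heading east
step 2 (strafe(left, 1)): at (5,5), heading east
step 3 (strafe(left, 1)): at (5,6), heading east
no other 3-command option fits: unique.

turn(left), strafe(left, 1), strafe(left, 1)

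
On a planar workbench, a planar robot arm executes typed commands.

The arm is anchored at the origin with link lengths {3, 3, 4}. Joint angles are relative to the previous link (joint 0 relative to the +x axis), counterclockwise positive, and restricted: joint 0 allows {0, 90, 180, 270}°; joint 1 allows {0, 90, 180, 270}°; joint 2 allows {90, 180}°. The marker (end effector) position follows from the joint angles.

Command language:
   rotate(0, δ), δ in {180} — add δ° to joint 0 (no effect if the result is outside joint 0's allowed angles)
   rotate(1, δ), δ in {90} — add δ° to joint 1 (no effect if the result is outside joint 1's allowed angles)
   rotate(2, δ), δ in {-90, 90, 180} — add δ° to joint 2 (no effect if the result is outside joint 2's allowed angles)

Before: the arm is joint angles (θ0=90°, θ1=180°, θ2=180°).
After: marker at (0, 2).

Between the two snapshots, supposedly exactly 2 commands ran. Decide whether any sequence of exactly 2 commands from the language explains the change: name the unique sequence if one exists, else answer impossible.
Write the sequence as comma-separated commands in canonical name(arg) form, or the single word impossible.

from: joint angles (θ0=90°, θ1=180°, θ2=180°)
step 1 (rotate(1, 90)): joint angles (θ0=90°, θ1=270°, θ2=180°)
step 2 (rotate(1, 90)): joint angles (θ0=90°, θ1=0°, θ2=180°)
uniquely the one of 25 2-step routes that fits.

rotate(1, 90), rotate(1, 90)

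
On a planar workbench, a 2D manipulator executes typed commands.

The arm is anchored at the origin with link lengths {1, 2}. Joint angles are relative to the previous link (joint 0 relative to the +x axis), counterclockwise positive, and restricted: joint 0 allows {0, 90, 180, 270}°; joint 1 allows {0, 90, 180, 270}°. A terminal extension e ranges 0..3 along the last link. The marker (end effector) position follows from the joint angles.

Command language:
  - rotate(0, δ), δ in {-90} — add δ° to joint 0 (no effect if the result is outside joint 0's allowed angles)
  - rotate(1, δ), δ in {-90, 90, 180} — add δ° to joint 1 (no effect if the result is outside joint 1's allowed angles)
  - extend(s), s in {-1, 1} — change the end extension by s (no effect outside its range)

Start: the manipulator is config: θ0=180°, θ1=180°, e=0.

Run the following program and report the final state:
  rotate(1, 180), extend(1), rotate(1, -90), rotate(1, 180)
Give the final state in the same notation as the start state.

config: θ0=180°, θ1=90°, e=1

t0: config: θ0=180°, θ1=180°, e=0
step 1 (rotate(1, 180)): config: θ0=180°, θ1=0°, e=0
step 2 (extend(1)): config: θ0=180°, θ1=0°, e=1
step 3 (rotate(1, -90)): config: θ0=180°, θ1=270°, e=1
step 4 (rotate(1, 180)): config: θ0=180°, θ1=90°, e=1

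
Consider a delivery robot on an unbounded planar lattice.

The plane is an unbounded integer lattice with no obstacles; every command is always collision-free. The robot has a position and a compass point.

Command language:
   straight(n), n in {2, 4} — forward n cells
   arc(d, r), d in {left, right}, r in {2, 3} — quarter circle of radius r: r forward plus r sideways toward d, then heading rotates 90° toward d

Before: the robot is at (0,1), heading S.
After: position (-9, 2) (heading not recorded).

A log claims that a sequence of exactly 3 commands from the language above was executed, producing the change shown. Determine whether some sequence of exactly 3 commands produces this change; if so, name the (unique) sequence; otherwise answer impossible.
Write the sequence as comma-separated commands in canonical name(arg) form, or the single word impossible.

arc(right, 2), straight(4), arc(right, 3)

key: running arc(right, 3) before arc(right, 2) would end elsewhere — order is forced
begin: at (0,1), heading S
step 1 (arc(right, 2)): at (-2,-1), heading W
step 2 (straight(4)): at (-6,-1), heading W
step 3 (arc(right, 3)): at (-9,2), heading N
all 216 alternatives checked — unique.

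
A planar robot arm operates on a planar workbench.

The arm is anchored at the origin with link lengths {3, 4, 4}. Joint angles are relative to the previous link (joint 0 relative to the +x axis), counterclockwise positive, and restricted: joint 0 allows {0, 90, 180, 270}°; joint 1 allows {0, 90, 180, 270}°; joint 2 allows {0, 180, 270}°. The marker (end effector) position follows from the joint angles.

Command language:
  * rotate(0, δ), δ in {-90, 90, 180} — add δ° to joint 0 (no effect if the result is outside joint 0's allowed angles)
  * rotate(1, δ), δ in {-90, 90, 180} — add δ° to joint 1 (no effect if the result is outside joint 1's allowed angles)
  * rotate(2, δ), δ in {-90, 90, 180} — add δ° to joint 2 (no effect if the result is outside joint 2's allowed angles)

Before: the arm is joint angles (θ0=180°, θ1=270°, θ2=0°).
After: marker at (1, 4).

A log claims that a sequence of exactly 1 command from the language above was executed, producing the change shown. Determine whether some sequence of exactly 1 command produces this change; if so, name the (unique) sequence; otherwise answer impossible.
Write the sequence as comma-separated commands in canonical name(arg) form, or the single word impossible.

start: joint angles (θ0=180°, θ1=270°, θ2=0°)
t=1 rotate(2, -90) ⇒ joint angles (θ0=180°, θ1=270°, θ2=270°)
all 9 alternatives checked — unique.

rotate(2, -90)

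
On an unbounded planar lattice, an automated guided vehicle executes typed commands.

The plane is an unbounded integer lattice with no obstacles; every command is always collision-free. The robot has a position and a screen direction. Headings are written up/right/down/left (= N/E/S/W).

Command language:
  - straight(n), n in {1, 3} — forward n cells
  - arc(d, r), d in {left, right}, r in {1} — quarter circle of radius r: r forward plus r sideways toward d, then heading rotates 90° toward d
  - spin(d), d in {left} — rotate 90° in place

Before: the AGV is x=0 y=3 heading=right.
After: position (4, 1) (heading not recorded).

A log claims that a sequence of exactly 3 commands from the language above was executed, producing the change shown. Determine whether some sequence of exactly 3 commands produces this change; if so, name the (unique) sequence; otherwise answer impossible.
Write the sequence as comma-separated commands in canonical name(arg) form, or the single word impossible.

key: running straight(1) before straight(3) would end elsewhere — order is forced
from: x=0 y=3 heading=right
t=1 straight(3) ⇒ x=3 y=3 heading=right
t=2 arc(right, 1) ⇒ x=4 y=2 heading=down
t=3 straight(1) ⇒ x=4 y=1 heading=down
all 125 alternatives checked — unique.

straight(3), arc(right, 1), straight(1)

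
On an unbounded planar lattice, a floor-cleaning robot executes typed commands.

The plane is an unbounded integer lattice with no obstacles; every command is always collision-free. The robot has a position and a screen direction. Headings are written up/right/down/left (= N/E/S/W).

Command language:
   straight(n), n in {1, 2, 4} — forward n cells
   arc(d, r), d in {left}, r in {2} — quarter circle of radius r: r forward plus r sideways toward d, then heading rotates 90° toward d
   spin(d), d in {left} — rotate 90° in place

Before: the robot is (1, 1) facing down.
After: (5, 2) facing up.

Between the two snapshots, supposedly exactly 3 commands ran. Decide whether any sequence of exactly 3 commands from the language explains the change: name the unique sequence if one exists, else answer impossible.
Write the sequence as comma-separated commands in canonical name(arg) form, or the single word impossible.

key: running straight(1) before arc(left, 2) would end elsewhere — order is forced
initial: (1, 1) facing down
[1] after arc(left, 2): (3, -1) facing right
[2] after arc(left, 2): (5, 1) facing up
[3] after straight(1): (5, 2) facing up
no other 3-command option fits: unique.

arc(left, 2), arc(left, 2), straight(1)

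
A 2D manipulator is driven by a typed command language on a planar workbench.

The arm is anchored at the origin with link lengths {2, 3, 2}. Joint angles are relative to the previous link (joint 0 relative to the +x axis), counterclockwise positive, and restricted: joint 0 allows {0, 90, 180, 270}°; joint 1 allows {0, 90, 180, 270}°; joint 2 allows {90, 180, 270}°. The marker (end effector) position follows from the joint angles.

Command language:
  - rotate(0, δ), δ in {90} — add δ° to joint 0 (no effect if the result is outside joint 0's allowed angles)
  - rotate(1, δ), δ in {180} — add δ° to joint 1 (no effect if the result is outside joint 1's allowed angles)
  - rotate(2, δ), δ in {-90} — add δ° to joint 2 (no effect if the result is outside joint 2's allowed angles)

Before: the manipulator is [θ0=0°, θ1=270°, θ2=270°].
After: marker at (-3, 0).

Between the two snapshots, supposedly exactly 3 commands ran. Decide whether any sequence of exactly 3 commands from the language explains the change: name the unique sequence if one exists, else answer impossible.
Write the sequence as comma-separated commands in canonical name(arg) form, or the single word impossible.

rotate(0, 90), rotate(0, 90), rotate(0, 90)

t0: [θ0=0°, θ1=270°, θ2=270°]
t=1 rotate(0, 90) ⇒ [θ0=90°, θ1=270°, θ2=270°]
t=2 rotate(0, 90) ⇒ [θ0=180°, θ1=270°, θ2=270°]
t=3 rotate(0, 90) ⇒ [θ0=270°, θ1=270°, θ2=270°]
no rival 3-sequence matches.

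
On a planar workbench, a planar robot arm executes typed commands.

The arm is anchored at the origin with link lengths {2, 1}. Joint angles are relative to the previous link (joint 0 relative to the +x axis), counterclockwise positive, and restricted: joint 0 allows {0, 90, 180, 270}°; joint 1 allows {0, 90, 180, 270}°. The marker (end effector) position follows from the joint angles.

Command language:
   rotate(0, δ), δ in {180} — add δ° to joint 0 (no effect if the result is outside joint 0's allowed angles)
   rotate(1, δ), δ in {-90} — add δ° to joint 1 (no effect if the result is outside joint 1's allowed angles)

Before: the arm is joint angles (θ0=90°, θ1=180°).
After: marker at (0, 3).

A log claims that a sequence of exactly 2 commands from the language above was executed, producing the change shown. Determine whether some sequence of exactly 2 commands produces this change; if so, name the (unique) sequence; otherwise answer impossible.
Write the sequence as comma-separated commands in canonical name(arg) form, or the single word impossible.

start: joint angles (θ0=90°, θ1=180°)
[1] after rotate(1, -90): joint angles (θ0=90°, θ1=90°)
[2] after rotate(1, -90): joint angles (θ0=90°, θ1=0°)
uniquely the one of 4 2-step routes that fits.

rotate(1, -90), rotate(1, -90)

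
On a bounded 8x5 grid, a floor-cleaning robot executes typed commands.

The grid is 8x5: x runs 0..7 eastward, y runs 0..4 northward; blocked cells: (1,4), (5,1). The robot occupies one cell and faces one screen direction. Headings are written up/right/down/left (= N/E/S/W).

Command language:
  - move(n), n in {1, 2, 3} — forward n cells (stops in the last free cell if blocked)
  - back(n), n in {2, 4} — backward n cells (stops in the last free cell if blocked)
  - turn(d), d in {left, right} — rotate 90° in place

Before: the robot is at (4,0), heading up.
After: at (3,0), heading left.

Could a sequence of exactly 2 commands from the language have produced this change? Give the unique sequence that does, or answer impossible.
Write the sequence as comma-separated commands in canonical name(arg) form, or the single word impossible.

key: cell and facing (now W) both changed — the 2 commands mix motion and turning
initial: at (4,0), heading up
1. turn(left) → at (4,0), heading left
2. move(1) → at (3,0), heading left
uniquely the one of 49 2-step routes that fits.

turn(left), move(1)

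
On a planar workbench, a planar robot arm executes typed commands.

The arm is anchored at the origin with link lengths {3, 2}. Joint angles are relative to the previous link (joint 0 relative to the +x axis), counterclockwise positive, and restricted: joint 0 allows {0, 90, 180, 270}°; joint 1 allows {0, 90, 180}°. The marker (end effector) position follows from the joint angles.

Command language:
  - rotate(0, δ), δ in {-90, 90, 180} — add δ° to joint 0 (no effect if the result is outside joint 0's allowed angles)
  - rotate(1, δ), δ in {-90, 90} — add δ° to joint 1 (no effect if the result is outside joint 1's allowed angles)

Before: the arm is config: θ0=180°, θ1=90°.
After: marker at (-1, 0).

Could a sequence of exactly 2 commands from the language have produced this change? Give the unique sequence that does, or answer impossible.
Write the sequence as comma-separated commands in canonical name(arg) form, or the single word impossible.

rotate(1, 90), rotate(1, 90)

begin: config: θ0=180°, θ1=90°
[1] after rotate(1, 90): config: θ0=180°, θ1=180°
[2] after rotate(1, 90): config: θ0=180°, θ1=180°
no other 2-command option fits: unique.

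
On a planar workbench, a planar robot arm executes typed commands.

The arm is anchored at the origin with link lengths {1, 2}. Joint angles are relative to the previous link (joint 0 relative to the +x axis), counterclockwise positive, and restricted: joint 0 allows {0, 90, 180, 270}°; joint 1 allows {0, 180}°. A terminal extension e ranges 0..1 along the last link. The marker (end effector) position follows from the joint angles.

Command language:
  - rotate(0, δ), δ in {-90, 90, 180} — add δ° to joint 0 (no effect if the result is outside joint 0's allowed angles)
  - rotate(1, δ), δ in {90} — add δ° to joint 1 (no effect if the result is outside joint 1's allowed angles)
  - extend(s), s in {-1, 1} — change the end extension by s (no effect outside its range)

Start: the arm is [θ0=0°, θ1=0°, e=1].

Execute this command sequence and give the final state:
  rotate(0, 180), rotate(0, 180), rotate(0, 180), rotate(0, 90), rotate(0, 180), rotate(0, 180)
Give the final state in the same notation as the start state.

[θ0=270°, θ1=0°, e=1]

from: [θ0=0°, θ1=0°, e=1]
t=1 rotate(0, 180) ⇒ [θ0=180°, θ1=0°, e=1]
t=2 rotate(0, 180) ⇒ [θ0=0°, θ1=0°, e=1]
t=3 rotate(0, 180) ⇒ [θ0=180°, θ1=0°, e=1]
t=4 rotate(0, 90) ⇒ [θ0=270°, θ1=0°, e=1]
t=5 rotate(0, 180) ⇒ [θ0=90°, θ1=0°, e=1]
t=6 rotate(0, 180) ⇒ [θ0=270°, θ1=0°, e=1]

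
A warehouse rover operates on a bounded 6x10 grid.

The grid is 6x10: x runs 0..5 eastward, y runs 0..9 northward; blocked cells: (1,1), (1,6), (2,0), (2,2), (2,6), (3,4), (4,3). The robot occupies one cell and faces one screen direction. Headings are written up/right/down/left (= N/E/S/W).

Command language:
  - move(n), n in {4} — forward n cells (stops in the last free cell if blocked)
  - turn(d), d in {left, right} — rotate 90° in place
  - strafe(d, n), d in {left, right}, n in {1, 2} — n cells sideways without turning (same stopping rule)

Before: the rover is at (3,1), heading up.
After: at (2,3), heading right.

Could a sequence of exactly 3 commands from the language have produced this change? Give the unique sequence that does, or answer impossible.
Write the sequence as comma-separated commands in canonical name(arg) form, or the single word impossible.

move(4), strafe(left, 1), turn(right)

key: running turn(right) before move(4) would end elsewhere — order is forced
begin: at (3,1), heading up
t=1 move(4) ⇒ at (3,3), heading up
t=2 strafe(left, 1) ⇒ at (2,3), heading up
t=3 turn(right) ⇒ at (2,3), heading right
uniquely the one of 343 3-step routes that fits.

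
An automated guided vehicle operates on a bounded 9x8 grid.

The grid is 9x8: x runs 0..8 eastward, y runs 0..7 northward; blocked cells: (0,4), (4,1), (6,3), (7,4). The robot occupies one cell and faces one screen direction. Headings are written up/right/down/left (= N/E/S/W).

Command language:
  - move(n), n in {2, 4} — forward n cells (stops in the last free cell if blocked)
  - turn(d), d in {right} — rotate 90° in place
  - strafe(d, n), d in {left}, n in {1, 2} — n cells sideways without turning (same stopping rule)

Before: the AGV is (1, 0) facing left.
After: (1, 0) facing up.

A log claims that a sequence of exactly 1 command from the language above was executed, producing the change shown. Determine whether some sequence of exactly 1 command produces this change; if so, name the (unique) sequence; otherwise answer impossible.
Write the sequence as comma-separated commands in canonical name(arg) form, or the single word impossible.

turn(right)

key: (1,0) unchanged — the single command moves nothing
from: (1, 0) facing left
step 1 (turn(right)): (1, 0) facing up
uniquely the one of 5 1-step routes that fits.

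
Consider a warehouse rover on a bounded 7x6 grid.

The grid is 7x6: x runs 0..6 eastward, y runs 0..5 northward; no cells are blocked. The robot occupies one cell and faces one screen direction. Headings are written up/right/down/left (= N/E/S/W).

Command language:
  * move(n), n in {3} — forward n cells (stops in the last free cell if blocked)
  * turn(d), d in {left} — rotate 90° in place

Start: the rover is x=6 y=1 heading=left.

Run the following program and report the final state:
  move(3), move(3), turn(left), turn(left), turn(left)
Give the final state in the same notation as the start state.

x=0 y=1 heading=up

begin: x=6 y=1 heading=left
t=1 move(3) ⇒ x=3 y=1 heading=left
t=2 move(3) ⇒ x=0 y=1 heading=left
t=3 turn(left) ⇒ x=0 y=1 heading=down
t=4 turn(left) ⇒ x=0 y=1 heading=right
t=5 turn(left) ⇒ x=0 y=1 heading=up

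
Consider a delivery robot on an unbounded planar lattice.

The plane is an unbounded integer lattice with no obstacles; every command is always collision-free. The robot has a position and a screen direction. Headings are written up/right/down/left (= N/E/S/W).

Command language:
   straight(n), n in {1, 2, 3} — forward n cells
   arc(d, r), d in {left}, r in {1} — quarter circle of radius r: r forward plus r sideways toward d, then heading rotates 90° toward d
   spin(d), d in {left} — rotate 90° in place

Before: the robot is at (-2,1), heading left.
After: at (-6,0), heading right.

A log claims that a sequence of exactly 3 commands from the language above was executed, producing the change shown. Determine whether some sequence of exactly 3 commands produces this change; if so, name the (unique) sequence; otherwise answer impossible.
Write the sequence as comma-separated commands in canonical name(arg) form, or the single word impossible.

straight(3), arc(left, 1), spin(left)

key: order matters: swapping straight(3) and spin(left) lands elsewhere
begin: at (-2,1), heading left
step 1 (straight(3)): at (-5,1), heading left
step 2 (arc(left, 1)): at (-6,0), heading down
step 3 (spin(left)): at (-6,0), heading right
no other 3-command option fits: unique.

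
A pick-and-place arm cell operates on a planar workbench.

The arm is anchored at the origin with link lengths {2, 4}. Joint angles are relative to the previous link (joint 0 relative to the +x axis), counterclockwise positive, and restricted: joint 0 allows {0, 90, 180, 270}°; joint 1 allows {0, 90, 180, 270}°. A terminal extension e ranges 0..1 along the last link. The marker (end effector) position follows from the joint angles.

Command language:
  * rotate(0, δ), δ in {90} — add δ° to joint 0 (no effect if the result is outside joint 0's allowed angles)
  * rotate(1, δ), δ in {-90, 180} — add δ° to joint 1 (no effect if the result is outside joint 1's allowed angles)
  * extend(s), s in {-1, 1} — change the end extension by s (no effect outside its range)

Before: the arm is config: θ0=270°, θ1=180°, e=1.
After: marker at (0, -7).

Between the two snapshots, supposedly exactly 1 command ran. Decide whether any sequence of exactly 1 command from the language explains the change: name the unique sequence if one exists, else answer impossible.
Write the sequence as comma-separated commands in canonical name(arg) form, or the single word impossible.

from: config: θ0=270°, θ1=180°, e=1
t=1 rotate(1, 180) ⇒ config: θ0=270°, θ1=0°, e=1
no other 1-command option fits: unique.

rotate(1, 180)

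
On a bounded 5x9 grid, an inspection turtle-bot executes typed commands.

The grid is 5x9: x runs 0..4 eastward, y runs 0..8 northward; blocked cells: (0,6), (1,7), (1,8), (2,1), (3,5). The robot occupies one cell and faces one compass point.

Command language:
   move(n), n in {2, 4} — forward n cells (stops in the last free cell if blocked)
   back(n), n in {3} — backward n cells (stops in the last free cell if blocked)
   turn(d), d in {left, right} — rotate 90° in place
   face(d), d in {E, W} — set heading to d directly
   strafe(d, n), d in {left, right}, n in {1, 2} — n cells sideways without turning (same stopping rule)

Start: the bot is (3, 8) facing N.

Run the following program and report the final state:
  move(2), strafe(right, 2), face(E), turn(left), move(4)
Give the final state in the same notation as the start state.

(4, 8) facing N

start: (3, 8) facing N
[1] after move(2): (3, 8) facing N
[2] after strafe(right, 2): (4, 8) facing N
[3] after face(E): (4, 8) facing E
[4] after turn(left): (4, 8) facing N
[5] after move(4): (4, 8) facing N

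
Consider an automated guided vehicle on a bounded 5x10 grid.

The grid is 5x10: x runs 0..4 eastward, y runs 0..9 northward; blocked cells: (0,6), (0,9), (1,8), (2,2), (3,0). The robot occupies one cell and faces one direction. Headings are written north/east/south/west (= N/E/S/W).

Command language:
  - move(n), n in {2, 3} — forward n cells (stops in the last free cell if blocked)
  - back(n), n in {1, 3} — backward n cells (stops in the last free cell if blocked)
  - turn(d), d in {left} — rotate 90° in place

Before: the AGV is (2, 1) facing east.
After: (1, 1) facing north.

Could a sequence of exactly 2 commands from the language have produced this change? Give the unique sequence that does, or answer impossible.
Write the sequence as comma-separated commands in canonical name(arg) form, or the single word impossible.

back(1), turn(left)

key: position moved to (1,1) AND the heading swung to N — translation plus rotation needed
start: (2, 1) facing east
[1] after back(1): (1, 1) facing east
[2] after turn(left): (1, 1) facing north
all 25 alternatives checked — unique.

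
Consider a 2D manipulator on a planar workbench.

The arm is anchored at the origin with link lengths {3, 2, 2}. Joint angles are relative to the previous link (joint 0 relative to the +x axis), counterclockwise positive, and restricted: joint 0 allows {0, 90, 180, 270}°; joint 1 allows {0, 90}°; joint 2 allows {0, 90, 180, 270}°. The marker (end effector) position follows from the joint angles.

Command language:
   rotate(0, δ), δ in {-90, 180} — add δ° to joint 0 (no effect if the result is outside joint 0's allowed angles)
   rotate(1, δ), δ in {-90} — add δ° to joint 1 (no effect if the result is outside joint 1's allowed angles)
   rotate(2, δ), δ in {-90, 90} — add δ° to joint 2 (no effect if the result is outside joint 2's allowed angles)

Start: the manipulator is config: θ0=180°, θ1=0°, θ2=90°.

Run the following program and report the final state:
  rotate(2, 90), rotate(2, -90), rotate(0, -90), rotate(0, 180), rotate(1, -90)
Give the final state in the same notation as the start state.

config: θ0=270°, θ1=0°, θ2=90°

begin: config: θ0=180°, θ1=0°, θ2=90°
[1] after rotate(2, 90): config: θ0=180°, θ1=0°, θ2=180°
[2] after rotate(2, -90): config: θ0=180°, θ1=0°, θ2=90°
[3] after rotate(0, -90): config: θ0=90°, θ1=0°, θ2=90°
[4] after rotate(0, 180): config: θ0=270°, θ1=0°, θ2=90°
[5] after rotate(1, -90): config: θ0=270°, θ1=0°, θ2=90°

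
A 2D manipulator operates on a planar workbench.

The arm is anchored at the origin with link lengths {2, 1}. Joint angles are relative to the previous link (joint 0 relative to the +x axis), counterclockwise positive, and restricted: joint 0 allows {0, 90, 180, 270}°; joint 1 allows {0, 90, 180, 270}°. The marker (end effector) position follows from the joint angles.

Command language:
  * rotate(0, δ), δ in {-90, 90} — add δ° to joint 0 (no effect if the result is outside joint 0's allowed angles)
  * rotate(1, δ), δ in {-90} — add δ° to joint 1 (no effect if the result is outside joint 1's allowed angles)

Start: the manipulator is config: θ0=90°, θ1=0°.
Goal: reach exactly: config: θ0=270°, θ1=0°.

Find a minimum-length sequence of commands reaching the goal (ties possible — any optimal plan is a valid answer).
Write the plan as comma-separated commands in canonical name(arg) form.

initial: config: θ0=90°, θ1=0°
[1] after rotate(0, -90): config: θ0=0°, θ1=0°
[2] after rotate(0, -90): config: θ0=270°, θ1=0°
shorter routes all fall short; 2 is best.

rotate(0, -90), rotate(0, -90)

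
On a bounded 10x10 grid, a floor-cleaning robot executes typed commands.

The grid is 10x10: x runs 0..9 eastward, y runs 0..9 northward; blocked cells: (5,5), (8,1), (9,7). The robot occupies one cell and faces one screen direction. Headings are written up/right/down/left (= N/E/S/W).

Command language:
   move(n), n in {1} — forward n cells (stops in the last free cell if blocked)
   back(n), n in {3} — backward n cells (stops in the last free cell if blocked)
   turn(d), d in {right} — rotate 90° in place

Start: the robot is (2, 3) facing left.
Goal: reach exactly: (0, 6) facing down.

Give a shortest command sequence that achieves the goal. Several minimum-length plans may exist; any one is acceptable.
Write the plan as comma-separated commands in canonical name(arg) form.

turn(right), turn(right), back(3), turn(right), back(3)

start: (2, 3) facing left
t=1 turn(right) ⇒ (2, 3) facing up
t=2 turn(right) ⇒ (2, 3) facing right
t=3 back(3) ⇒ (0, 3) facing right
t=4 turn(right) ⇒ (0, 3) facing down
t=5 back(3) ⇒ (0, 6) facing down
nothing shorter than 5 reaches the goal.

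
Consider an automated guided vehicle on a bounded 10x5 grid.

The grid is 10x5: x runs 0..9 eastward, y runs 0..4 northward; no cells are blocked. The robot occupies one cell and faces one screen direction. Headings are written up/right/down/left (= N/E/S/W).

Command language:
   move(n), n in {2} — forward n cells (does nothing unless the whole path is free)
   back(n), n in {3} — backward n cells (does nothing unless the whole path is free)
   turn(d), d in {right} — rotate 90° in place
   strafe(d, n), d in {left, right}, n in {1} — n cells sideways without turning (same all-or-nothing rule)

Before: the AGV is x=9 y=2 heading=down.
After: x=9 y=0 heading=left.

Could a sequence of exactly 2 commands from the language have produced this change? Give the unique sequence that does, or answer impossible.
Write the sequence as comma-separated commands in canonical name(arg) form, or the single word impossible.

move(2), turn(right)

key: running turn(right) before move(2) would end elsewhere — order is forced
start: x=9 y=2 heading=down
t=1 move(2) ⇒ x=9 y=0 heading=down
t=2 turn(right) ⇒ x=9 y=0 heading=left
uniquely the one of 25 2-step routes that fits.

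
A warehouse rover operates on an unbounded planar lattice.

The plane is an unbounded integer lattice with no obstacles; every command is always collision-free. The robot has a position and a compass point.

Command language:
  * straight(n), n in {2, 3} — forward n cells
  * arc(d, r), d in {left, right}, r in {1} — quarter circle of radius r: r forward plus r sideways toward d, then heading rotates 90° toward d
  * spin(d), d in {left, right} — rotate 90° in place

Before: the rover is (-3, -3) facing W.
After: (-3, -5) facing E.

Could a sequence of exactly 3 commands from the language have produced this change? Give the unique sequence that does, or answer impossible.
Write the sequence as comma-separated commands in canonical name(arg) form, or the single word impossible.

key: cell and facing (now E) both changed — the 3 commands mix motion and turning
initial: (-3, -3) facing W
1. spin(left) → (-3, -3) facing S
2. straight(2) → (-3, -5) facing S
3. spin(left) → (-3, -5) facing E
all 216 alternatives checked — unique.

spin(left), straight(2), spin(left)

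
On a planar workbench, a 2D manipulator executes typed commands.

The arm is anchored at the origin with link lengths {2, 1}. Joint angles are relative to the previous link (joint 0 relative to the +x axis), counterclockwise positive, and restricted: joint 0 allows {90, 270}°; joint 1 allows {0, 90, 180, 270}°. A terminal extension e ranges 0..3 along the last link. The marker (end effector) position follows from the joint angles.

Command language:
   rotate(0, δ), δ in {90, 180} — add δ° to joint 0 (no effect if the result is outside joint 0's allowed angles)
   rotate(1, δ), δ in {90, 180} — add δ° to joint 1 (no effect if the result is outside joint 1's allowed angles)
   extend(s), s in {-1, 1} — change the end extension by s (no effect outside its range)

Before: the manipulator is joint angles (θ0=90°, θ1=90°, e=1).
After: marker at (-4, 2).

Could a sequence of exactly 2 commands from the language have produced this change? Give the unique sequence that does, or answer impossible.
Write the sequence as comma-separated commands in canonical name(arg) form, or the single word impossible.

t0: joint angles (θ0=90°, θ1=90°, e=1)
step 1 (extend(1)): joint angles (θ0=90°, θ1=90°, e=2)
step 2 (extend(1)): joint angles (θ0=90°, θ1=90°, e=3)
uniquely the one of 36 2-step routes that fits.

extend(1), extend(1)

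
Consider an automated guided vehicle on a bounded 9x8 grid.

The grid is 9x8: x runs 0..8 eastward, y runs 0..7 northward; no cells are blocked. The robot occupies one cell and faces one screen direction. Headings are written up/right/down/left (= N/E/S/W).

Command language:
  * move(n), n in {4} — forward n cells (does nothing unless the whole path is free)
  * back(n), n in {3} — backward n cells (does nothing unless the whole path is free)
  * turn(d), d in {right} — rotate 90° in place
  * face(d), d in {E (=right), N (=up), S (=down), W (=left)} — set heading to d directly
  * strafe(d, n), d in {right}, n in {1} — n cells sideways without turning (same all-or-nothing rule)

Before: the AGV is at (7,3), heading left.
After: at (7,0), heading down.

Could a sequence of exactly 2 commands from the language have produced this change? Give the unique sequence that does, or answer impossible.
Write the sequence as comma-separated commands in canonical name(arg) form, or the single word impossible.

checked all 2-command options: none fits.

impossible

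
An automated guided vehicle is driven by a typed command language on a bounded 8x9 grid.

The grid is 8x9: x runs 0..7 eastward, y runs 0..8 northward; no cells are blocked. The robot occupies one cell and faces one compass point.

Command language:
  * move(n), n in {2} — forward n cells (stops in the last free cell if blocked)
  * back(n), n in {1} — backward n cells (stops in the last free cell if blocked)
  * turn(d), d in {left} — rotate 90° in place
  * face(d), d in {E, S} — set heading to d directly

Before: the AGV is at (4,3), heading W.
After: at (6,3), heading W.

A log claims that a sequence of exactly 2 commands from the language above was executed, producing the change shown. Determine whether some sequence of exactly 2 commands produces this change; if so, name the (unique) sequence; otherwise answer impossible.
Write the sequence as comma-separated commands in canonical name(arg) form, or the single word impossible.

key: still facing W at the end — nothing in the sequence rotates
begin: at (4,3), heading W
1. back(1) → at (5,3), heading W
2. back(1) → at (6,3), heading W
all 25 alternatives checked — unique.

back(1), back(1)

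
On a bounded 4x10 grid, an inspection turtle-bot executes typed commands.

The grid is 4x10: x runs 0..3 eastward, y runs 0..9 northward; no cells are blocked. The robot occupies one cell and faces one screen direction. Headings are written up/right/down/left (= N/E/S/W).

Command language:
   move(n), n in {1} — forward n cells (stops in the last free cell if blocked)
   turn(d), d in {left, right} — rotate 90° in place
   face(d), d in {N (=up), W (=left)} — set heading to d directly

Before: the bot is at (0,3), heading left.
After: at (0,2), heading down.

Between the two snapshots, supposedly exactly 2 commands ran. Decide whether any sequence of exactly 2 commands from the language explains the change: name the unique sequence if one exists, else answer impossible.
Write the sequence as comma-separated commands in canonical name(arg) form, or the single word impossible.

key: cell and facing (now S) both changed — the 2 commands mix motion and turning
t0: at (0,3), heading left
step 1 (turn(left)): at (0,3), heading down
step 2 (move(1)): at (0,2), heading down
all 25 alternatives checked — unique.

turn(left), move(1)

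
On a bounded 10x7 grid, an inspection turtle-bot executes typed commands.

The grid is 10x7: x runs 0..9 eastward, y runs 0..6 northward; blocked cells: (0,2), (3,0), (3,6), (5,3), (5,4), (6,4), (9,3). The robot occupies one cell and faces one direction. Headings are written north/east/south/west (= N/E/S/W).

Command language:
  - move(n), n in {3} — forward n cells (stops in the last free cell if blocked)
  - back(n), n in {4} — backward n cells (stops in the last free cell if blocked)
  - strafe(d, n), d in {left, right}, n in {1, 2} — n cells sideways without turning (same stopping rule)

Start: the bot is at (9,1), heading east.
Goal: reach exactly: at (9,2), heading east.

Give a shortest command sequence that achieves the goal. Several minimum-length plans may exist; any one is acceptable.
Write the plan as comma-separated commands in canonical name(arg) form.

from: at (9,1), heading east
step 1 (strafe(left, 2)): at (9,2), heading east
shorter routes all fall short; 1 is best.

strafe(left, 2)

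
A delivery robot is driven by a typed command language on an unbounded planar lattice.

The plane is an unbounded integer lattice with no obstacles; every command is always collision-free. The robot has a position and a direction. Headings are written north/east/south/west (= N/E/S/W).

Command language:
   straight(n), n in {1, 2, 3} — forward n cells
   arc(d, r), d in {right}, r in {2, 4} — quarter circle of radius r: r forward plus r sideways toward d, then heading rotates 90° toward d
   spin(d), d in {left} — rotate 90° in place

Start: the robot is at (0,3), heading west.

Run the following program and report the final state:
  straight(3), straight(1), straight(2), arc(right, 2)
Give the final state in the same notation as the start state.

at (-8,5), heading north

start: at (0,3), heading west
step 1 (straight(3)): at (-3,3), heading west
step 2 (straight(1)): at (-4,3), heading west
step 3 (straight(2)): at (-6,3), heading west
step 4 (arc(right, 2)): at (-8,5), heading north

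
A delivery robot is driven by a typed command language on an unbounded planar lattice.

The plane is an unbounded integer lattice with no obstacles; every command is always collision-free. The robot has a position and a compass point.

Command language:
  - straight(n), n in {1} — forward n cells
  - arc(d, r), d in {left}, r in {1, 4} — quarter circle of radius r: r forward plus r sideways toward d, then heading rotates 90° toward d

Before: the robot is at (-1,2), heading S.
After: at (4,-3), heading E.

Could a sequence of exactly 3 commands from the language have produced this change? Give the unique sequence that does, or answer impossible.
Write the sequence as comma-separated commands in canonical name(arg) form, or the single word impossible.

key: position moved to (4,-3) AND the heading swung to E — translation plus rotation needed
from: at (-1,2), heading S
[1] after straight(1): at (-1,1), heading S
[2] after arc(left, 4): at (3,-3), heading E
[3] after straight(1): at (4,-3), heading E
no other 3-command option fits: unique.

straight(1), arc(left, 4), straight(1)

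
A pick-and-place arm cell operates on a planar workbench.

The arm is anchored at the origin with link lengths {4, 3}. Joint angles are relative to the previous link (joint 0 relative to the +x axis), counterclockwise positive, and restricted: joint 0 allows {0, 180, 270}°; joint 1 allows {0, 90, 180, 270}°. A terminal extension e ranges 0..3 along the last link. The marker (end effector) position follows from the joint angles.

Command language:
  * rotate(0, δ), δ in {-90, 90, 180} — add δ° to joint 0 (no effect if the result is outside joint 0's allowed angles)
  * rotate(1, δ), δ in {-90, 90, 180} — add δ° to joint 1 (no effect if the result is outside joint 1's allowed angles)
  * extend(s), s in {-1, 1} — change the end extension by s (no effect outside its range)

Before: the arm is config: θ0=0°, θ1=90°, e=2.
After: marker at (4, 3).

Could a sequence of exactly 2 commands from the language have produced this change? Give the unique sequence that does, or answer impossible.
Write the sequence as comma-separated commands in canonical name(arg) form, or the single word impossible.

begin: config: θ0=0°, θ1=90°, e=2
t=1 extend(-1) ⇒ config: θ0=0°, θ1=90°, e=1
t=2 extend(-1) ⇒ config: θ0=0°, θ1=90°, e=0
no rival 2-sequence matches.

extend(-1), extend(-1)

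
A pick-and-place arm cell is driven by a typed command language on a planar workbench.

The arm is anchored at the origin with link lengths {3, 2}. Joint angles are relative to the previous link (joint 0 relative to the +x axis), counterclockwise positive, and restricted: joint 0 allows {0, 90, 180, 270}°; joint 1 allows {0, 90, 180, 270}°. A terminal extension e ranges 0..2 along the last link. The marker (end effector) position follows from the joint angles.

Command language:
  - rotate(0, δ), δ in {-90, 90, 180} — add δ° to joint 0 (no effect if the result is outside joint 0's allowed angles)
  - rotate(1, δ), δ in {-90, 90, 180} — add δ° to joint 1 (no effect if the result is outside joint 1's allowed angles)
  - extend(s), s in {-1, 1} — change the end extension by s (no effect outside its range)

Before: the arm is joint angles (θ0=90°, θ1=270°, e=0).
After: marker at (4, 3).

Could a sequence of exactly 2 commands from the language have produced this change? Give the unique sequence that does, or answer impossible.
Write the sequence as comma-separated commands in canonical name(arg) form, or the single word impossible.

start: joint angles (θ0=90°, θ1=270°, e=0)
t=1 extend(1) ⇒ joint angles (θ0=90°, θ1=270°, e=1)
t=2 extend(1) ⇒ joint angles (θ0=90°, θ1=270°, e=2)
no other 2-command option fits: unique.

extend(1), extend(1)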